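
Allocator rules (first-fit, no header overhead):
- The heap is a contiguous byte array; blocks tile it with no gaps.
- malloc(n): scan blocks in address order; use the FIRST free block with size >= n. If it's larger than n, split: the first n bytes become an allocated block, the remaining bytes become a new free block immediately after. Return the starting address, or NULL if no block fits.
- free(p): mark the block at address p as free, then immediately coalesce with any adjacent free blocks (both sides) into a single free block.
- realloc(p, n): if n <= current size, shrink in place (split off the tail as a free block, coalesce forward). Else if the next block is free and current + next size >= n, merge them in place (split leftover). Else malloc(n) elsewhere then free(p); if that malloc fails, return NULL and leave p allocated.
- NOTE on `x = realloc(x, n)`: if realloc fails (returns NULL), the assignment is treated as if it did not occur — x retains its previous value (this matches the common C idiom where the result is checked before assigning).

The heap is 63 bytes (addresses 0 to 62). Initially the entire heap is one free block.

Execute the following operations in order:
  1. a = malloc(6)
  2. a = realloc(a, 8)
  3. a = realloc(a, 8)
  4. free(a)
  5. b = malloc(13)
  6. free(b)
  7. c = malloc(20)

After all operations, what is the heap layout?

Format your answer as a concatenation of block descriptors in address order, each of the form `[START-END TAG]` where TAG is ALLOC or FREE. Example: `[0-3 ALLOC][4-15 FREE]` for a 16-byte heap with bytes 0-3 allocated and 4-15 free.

Answer: [0-19 ALLOC][20-62 FREE]

Derivation:
Op 1: a = malloc(6) -> a = 0; heap: [0-5 ALLOC][6-62 FREE]
Op 2: a = realloc(a, 8) -> a = 0; heap: [0-7 ALLOC][8-62 FREE]
Op 3: a = realloc(a, 8) -> a = 0; heap: [0-7 ALLOC][8-62 FREE]
Op 4: free(a) -> (freed a); heap: [0-62 FREE]
Op 5: b = malloc(13) -> b = 0; heap: [0-12 ALLOC][13-62 FREE]
Op 6: free(b) -> (freed b); heap: [0-62 FREE]
Op 7: c = malloc(20) -> c = 0; heap: [0-19 ALLOC][20-62 FREE]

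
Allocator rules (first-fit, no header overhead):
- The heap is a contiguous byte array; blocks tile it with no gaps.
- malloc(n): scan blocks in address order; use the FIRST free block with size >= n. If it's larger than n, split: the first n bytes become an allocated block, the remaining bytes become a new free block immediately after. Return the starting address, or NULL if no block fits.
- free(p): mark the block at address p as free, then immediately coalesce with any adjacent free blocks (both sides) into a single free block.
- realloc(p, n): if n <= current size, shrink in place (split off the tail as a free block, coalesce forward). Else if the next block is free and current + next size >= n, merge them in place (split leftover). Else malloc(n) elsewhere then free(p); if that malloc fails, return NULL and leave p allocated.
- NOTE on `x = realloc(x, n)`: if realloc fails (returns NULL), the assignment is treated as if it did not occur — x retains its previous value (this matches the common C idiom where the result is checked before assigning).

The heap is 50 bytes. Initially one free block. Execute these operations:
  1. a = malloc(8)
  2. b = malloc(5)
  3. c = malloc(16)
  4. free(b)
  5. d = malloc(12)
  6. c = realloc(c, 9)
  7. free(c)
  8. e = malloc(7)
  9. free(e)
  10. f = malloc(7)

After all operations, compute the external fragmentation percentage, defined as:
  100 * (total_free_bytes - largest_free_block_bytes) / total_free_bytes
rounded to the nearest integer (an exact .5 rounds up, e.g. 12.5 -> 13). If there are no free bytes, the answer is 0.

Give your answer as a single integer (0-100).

Op 1: a = malloc(8) -> a = 0; heap: [0-7 ALLOC][8-49 FREE]
Op 2: b = malloc(5) -> b = 8; heap: [0-7 ALLOC][8-12 ALLOC][13-49 FREE]
Op 3: c = malloc(16) -> c = 13; heap: [0-7 ALLOC][8-12 ALLOC][13-28 ALLOC][29-49 FREE]
Op 4: free(b) -> (freed b); heap: [0-7 ALLOC][8-12 FREE][13-28 ALLOC][29-49 FREE]
Op 5: d = malloc(12) -> d = 29; heap: [0-7 ALLOC][8-12 FREE][13-28 ALLOC][29-40 ALLOC][41-49 FREE]
Op 6: c = realloc(c, 9) -> c = 13; heap: [0-7 ALLOC][8-12 FREE][13-21 ALLOC][22-28 FREE][29-40 ALLOC][41-49 FREE]
Op 7: free(c) -> (freed c); heap: [0-7 ALLOC][8-28 FREE][29-40 ALLOC][41-49 FREE]
Op 8: e = malloc(7) -> e = 8; heap: [0-7 ALLOC][8-14 ALLOC][15-28 FREE][29-40 ALLOC][41-49 FREE]
Op 9: free(e) -> (freed e); heap: [0-7 ALLOC][8-28 FREE][29-40 ALLOC][41-49 FREE]
Op 10: f = malloc(7) -> f = 8; heap: [0-7 ALLOC][8-14 ALLOC][15-28 FREE][29-40 ALLOC][41-49 FREE]
Free blocks: [14 9] total_free=23 largest=14 -> 100*(23-14)/23 = 900/23 ≈ 39.130 -> rounds to 39

Answer: 39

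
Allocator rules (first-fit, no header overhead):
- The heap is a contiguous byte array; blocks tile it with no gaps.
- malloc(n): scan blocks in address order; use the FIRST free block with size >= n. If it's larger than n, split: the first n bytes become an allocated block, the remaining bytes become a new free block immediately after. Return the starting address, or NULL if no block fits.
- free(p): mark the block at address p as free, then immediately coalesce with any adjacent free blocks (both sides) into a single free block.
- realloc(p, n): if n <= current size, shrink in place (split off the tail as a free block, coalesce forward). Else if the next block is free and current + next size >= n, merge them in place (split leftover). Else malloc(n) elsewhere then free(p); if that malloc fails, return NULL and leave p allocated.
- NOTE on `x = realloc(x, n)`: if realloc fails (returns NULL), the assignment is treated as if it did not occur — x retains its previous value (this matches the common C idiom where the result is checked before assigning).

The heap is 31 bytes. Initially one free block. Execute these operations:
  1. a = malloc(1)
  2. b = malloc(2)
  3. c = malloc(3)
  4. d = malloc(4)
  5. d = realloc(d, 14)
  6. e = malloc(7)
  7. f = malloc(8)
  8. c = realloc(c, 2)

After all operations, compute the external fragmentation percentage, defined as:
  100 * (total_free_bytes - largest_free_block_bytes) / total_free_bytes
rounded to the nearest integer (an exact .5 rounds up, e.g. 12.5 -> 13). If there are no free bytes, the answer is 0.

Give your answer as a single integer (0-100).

Op 1: a = malloc(1) -> a = 0; heap: [0-0 ALLOC][1-30 FREE]
Op 2: b = malloc(2) -> b = 1; heap: [0-0 ALLOC][1-2 ALLOC][3-30 FREE]
Op 3: c = malloc(3) -> c = 3; heap: [0-0 ALLOC][1-2 ALLOC][3-5 ALLOC][6-30 FREE]
Op 4: d = malloc(4) -> d = 6; heap: [0-0 ALLOC][1-2 ALLOC][3-5 ALLOC][6-9 ALLOC][10-30 FREE]
Op 5: d = realloc(d, 14) -> d = 6; heap: [0-0 ALLOC][1-2 ALLOC][3-5 ALLOC][6-19 ALLOC][20-30 FREE]
Op 6: e = malloc(7) -> e = 20; heap: [0-0 ALLOC][1-2 ALLOC][3-5 ALLOC][6-19 ALLOC][20-26 ALLOC][27-30 FREE]
Op 7: f = malloc(8) -> f = NULL; heap: [0-0 ALLOC][1-2 ALLOC][3-5 ALLOC][6-19 ALLOC][20-26 ALLOC][27-30 FREE]
Op 8: c = realloc(c, 2) -> c = 3; heap: [0-0 ALLOC][1-2 ALLOC][3-4 ALLOC][5-5 FREE][6-19 ALLOC][20-26 ALLOC][27-30 FREE]
Free blocks: [1 4] total_free=5 largest=4 -> 100*(5-4)/5 = 100/5 = 20

Answer: 20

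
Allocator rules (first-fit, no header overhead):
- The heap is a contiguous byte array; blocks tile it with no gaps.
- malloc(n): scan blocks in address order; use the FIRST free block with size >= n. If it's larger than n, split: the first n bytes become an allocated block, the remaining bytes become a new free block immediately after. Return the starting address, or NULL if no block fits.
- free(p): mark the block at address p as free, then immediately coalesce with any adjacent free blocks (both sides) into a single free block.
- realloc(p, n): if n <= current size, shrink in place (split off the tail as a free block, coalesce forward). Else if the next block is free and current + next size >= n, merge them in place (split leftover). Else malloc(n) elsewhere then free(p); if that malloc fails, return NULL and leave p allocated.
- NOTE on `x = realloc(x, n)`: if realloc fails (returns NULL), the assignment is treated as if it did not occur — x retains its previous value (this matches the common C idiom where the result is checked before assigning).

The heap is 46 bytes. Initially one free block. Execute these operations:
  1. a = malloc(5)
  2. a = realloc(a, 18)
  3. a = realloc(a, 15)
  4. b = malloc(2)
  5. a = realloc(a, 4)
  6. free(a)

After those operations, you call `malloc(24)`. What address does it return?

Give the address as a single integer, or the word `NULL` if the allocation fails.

Op 1: a = malloc(5) -> a = 0; heap: [0-4 ALLOC][5-45 FREE]
Op 2: a = realloc(a, 18) -> a = 0; heap: [0-17 ALLOC][18-45 FREE]
Op 3: a = realloc(a, 15) -> a = 0; heap: [0-14 ALLOC][15-45 FREE]
Op 4: b = malloc(2) -> b = 15; heap: [0-14 ALLOC][15-16 ALLOC][17-45 FREE]
Op 5: a = realloc(a, 4) -> a = 0; heap: [0-3 ALLOC][4-14 FREE][15-16 ALLOC][17-45 FREE]
Op 6: free(a) -> (freed a); heap: [0-14 FREE][15-16 ALLOC][17-45 FREE]
malloc(24): first-fit scan over [0-14 FREE][15-16 ALLOC][17-45 FREE] -> 17

Answer: 17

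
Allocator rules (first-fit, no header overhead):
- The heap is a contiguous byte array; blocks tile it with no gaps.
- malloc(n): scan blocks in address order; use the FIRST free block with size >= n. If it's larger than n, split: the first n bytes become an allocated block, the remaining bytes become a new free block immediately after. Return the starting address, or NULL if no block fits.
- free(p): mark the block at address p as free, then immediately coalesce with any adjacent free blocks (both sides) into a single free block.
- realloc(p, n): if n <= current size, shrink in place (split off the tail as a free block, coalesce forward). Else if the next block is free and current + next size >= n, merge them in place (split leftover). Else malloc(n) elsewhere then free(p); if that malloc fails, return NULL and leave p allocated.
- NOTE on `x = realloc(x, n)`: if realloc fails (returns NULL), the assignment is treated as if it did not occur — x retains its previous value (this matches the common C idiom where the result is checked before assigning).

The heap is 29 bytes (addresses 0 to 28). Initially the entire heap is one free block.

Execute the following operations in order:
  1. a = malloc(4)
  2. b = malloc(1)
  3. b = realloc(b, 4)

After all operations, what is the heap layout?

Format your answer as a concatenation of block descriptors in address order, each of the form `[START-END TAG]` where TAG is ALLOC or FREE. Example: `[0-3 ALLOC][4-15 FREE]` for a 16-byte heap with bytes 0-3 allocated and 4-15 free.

Op 1: a = malloc(4) -> a = 0; heap: [0-3 ALLOC][4-28 FREE]
Op 2: b = malloc(1) -> b = 4; heap: [0-3 ALLOC][4-4 ALLOC][5-28 FREE]
Op 3: b = realloc(b, 4) -> b = 4; heap: [0-3 ALLOC][4-7 ALLOC][8-28 FREE]

Answer: [0-3 ALLOC][4-7 ALLOC][8-28 FREE]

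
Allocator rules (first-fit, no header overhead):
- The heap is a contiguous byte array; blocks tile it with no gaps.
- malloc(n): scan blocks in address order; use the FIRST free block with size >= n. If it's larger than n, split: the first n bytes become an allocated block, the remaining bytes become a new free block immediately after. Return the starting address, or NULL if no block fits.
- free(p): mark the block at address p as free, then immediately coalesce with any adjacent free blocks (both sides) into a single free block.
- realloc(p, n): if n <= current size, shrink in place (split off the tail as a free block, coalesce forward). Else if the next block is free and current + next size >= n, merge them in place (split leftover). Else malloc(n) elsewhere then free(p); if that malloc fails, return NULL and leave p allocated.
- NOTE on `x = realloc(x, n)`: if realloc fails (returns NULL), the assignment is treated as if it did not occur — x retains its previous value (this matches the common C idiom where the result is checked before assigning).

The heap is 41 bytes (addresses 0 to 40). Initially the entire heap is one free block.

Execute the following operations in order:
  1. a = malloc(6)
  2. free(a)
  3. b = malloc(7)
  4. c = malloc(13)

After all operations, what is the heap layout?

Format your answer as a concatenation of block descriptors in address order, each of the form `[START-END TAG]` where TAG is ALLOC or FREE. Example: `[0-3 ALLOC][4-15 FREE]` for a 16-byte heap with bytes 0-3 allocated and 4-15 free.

Answer: [0-6 ALLOC][7-19 ALLOC][20-40 FREE]

Derivation:
Op 1: a = malloc(6) -> a = 0; heap: [0-5 ALLOC][6-40 FREE]
Op 2: free(a) -> (freed a); heap: [0-40 FREE]
Op 3: b = malloc(7) -> b = 0; heap: [0-6 ALLOC][7-40 FREE]
Op 4: c = malloc(13) -> c = 7; heap: [0-6 ALLOC][7-19 ALLOC][20-40 FREE]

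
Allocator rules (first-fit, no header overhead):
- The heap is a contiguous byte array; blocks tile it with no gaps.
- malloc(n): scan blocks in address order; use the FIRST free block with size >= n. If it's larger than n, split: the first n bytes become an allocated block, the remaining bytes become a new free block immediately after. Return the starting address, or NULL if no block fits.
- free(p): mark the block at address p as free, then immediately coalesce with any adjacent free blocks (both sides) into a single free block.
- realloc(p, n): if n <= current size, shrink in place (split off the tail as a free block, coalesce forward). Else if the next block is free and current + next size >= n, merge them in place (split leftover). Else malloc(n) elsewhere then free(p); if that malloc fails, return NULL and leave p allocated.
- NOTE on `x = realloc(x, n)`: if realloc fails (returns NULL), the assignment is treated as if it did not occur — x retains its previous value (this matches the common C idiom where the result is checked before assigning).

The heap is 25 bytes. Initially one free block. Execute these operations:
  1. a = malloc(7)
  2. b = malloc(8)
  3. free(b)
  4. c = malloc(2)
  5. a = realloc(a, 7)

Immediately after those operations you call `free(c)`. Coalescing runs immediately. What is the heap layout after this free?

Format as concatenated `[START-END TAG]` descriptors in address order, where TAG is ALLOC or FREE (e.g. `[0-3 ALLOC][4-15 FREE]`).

Answer: [0-6 ALLOC][7-24 FREE]

Derivation:
Op 1: a = malloc(7) -> a = 0; heap: [0-6 ALLOC][7-24 FREE]
Op 2: b = malloc(8) -> b = 7; heap: [0-6 ALLOC][7-14 ALLOC][15-24 FREE]
Op 3: free(b) -> (freed b); heap: [0-6 ALLOC][7-24 FREE]
Op 4: c = malloc(2) -> c = 7; heap: [0-6 ALLOC][7-8 ALLOC][9-24 FREE]
Op 5: a = realloc(a, 7) -> a = 0; heap: [0-6 ALLOC][7-8 ALLOC][9-24 FREE]
free(c): c = 7 -> block [7-8 ALLOC]; mark free, coalesce with adjacent free neighbors -> [0-6 ALLOC][7-24 FREE]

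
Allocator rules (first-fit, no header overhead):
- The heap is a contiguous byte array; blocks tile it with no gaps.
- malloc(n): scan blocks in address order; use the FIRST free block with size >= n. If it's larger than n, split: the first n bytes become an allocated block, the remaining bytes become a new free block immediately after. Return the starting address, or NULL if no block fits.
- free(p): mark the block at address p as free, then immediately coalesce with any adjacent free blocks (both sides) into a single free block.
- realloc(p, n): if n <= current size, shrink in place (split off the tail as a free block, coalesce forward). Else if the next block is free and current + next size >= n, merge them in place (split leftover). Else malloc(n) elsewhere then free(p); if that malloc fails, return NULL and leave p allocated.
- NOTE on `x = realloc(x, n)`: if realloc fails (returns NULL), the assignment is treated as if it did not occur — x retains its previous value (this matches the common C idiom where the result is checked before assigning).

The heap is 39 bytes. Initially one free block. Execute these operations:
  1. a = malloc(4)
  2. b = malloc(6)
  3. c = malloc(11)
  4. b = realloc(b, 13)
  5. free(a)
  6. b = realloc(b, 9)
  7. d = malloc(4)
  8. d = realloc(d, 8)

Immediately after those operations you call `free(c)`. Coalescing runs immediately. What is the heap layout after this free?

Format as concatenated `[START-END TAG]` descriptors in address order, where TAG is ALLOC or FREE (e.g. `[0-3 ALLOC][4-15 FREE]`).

Answer: [0-7 ALLOC][8-20 FREE][21-29 ALLOC][30-38 FREE]

Derivation:
Op 1: a = malloc(4) -> a = 0; heap: [0-3 ALLOC][4-38 FREE]
Op 2: b = malloc(6) -> b = 4; heap: [0-3 ALLOC][4-9 ALLOC][10-38 FREE]
Op 3: c = malloc(11) -> c = 10; heap: [0-3 ALLOC][4-9 ALLOC][10-20 ALLOC][21-38 FREE]
Op 4: b = realloc(b, 13) -> b = 21; heap: [0-3 ALLOC][4-9 FREE][10-20 ALLOC][21-33 ALLOC][34-38 FREE]
Op 5: free(a) -> (freed a); heap: [0-9 FREE][10-20 ALLOC][21-33 ALLOC][34-38 FREE]
Op 6: b = realloc(b, 9) -> b = 21; heap: [0-9 FREE][10-20 ALLOC][21-29 ALLOC][30-38 FREE]
Op 7: d = malloc(4) -> d = 0; heap: [0-3 ALLOC][4-9 FREE][10-20 ALLOC][21-29 ALLOC][30-38 FREE]
Op 8: d = realloc(d, 8) -> d = 0; heap: [0-7 ALLOC][8-9 FREE][10-20 ALLOC][21-29 ALLOC][30-38 FREE]
free(c): c = 10 -> block [10-20 ALLOC]; mark free, coalesce with adjacent free neighbors -> [0-7 ALLOC][8-20 FREE][21-29 ALLOC][30-38 FREE]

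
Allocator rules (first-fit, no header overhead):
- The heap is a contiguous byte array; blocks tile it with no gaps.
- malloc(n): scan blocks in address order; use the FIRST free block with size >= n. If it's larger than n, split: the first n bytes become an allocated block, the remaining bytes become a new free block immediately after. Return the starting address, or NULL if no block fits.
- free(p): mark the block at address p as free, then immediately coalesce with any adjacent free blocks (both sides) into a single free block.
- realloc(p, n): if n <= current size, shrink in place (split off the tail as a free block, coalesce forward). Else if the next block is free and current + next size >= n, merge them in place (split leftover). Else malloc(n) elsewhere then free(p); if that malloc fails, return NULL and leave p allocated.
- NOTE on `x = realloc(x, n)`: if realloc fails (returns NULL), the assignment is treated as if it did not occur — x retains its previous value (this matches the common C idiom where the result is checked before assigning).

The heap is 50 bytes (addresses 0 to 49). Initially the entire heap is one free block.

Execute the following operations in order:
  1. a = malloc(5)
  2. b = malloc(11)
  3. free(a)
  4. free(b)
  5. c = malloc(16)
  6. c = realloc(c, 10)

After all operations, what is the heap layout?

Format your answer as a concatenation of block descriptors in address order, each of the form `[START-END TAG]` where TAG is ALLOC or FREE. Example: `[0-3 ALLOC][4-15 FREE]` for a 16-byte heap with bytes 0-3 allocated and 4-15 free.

Op 1: a = malloc(5) -> a = 0; heap: [0-4 ALLOC][5-49 FREE]
Op 2: b = malloc(11) -> b = 5; heap: [0-4 ALLOC][5-15 ALLOC][16-49 FREE]
Op 3: free(a) -> (freed a); heap: [0-4 FREE][5-15 ALLOC][16-49 FREE]
Op 4: free(b) -> (freed b); heap: [0-49 FREE]
Op 5: c = malloc(16) -> c = 0; heap: [0-15 ALLOC][16-49 FREE]
Op 6: c = realloc(c, 10) -> c = 0; heap: [0-9 ALLOC][10-49 FREE]

Answer: [0-9 ALLOC][10-49 FREE]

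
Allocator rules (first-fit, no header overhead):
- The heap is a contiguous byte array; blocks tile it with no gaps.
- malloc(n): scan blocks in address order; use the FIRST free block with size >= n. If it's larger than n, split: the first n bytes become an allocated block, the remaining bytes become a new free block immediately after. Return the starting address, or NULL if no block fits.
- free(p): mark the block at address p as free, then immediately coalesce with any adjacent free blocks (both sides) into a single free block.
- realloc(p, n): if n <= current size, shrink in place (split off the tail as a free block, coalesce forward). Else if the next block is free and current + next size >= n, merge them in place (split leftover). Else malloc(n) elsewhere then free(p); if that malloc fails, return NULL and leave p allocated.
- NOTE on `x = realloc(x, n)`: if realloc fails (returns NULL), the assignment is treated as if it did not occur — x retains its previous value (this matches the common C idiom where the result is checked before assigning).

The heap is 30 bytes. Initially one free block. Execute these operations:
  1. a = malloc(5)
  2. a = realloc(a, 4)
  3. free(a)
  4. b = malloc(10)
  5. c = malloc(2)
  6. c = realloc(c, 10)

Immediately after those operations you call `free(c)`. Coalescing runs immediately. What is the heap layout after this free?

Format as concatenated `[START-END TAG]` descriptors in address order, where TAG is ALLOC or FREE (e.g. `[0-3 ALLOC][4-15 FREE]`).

Op 1: a = malloc(5) -> a = 0; heap: [0-4 ALLOC][5-29 FREE]
Op 2: a = realloc(a, 4) -> a = 0; heap: [0-3 ALLOC][4-29 FREE]
Op 3: free(a) -> (freed a); heap: [0-29 FREE]
Op 4: b = malloc(10) -> b = 0; heap: [0-9 ALLOC][10-29 FREE]
Op 5: c = malloc(2) -> c = 10; heap: [0-9 ALLOC][10-11 ALLOC][12-29 FREE]
Op 6: c = realloc(c, 10) -> c = 10; heap: [0-9 ALLOC][10-19 ALLOC][20-29 FREE]
free(c): c = 10 -> block [10-19 ALLOC]; mark free, coalesce with adjacent free neighbors -> [0-9 ALLOC][10-29 FREE]

Answer: [0-9 ALLOC][10-29 FREE]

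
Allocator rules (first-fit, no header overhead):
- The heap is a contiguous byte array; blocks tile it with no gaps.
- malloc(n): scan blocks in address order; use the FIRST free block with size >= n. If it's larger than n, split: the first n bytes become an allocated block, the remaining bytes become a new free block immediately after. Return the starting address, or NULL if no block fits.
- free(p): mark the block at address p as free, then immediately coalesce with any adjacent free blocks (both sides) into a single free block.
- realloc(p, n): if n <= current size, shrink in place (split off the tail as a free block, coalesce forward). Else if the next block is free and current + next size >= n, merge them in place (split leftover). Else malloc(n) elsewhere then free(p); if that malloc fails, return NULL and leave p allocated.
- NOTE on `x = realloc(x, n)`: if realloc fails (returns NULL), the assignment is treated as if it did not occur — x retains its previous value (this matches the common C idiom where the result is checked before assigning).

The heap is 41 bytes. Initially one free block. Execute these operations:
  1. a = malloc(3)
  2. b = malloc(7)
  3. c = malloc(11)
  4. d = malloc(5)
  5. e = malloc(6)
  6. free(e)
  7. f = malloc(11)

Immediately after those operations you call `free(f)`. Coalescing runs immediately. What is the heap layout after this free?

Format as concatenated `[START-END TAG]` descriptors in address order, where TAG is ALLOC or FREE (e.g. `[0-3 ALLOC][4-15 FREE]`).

Answer: [0-2 ALLOC][3-9 ALLOC][10-20 ALLOC][21-25 ALLOC][26-40 FREE]

Derivation:
Op 1: a = malloc(3) -> a = 0; heap: [0-2 ALLOC][3-40 FREE]
Op 2: b = malloc(7) -> b = 3; heap: [0-2 ALLOC][3-9 ALLOC][10-40 FREE]
Op 3: c = malloc(11) -> c = 10; heap: [0-2 ALLOC][3-9 ALLOC][10-20 ALLOC][21-40 FREE]
Op 4: d = malloc(5) -> d = 21; heap: [0-2 ALLOC][3-9 ALLOC][10-20 ALLOC][21-25 ALLOC][26-40 FREE]
Op 5: e = malloc(6) -> e = 26; heap: [0-2 ALLOC][3-9 ALLOC][10-20 ALLOC][21-25 ALLOC][26-31 ALLOC][32-40 FREE]
Op 6: free(e) -> (freed e); heap: [0-2 ALLOC][3-9 ALLOC][10-20 ALLOC][21-25 ALLOC][26-40 FREE]
Op 7: f = malloc(11) -> f = 26; heap: [0-2 ALLOC][3-9 ALLOC][10-20 ALLOC][21-25 ALLOC][26-36 ALLOC][37-40 FREE]
free(f): f = 26 -> block [26-36 ALLOC]; mark free, coalesce with adjacent free neighbors -> [0-2 ALLOC][3-9 ALLOC][10-20 ALLOC][21-25 ALLOC][26-40 FREE]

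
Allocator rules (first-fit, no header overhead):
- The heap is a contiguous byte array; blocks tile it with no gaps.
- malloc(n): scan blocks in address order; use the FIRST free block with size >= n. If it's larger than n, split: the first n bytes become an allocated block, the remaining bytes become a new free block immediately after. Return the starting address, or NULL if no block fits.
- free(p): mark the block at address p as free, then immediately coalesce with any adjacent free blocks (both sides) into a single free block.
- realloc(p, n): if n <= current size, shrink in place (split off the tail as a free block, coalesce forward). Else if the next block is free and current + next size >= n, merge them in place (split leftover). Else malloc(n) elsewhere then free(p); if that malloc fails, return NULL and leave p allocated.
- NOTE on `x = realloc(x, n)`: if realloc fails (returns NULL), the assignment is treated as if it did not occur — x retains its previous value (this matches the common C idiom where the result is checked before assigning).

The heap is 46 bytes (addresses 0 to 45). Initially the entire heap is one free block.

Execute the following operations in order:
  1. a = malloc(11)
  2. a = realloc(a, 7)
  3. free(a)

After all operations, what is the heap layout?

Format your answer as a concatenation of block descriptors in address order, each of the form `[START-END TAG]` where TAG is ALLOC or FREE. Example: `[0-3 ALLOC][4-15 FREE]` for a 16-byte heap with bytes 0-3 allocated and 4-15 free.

Op 1: a = malloc(11) -> a = 0; heap: [0-10 ALLOC][11-45 FREE]
Op 2: a = realloc(a, 7) -> a = 0; heap: [0-6 ALLOC][7-45 FREE]
Op 3: free(a) -> (freed a); heap: [0-45 FREE]

Answer: [0-45 FREE]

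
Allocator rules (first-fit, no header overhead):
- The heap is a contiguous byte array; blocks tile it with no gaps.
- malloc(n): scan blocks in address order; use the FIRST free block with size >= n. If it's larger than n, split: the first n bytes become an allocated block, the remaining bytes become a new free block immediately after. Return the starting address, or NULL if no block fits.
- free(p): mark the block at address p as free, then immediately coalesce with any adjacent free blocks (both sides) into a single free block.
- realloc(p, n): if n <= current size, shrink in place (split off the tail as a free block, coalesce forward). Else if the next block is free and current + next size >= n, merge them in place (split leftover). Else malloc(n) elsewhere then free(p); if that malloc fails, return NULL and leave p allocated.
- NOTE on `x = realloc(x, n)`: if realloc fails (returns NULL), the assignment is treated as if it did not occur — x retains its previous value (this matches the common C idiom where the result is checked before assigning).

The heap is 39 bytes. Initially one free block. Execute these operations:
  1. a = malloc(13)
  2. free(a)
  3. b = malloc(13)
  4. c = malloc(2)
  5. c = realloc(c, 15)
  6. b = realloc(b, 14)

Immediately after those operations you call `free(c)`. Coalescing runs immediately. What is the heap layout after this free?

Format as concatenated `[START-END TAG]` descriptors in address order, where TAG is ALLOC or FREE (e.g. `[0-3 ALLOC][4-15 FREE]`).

Op 1: a = malloc(13) -> a = 0; heap: [0-12 ALLOC][13-38 FREE]
Op 2: free(a) -> (freed a); heap: [0-38 FREE]
Op 3: b = malloc(13) -> b = 0; heap: [0-12 ALLOC][13-38 FREE]
Op 4: c = malloc(2) -> c = 13; heap: [0-12 ALLOC][13-14 ALLOC][15-38 FREE]
Op 5: c = realloc(c, 15) -> c = 13; heap: [0-12 ALLOC][13-27 ALLOC][28-38 FREE]
Op 6: b = realloc(b, 14) -> NULL (b unchanged); heap: [0-12 ALLOC][13-27 ALLOC][28-38 FREE]
free(c): c = 13 -> block [13-27 ALLOC]; mark free, coalesce with adjacent free neighbors -> [0-12 ALLOC][13-38 FREE]

Answer: [0-12 ALLOC][13-38 FREE]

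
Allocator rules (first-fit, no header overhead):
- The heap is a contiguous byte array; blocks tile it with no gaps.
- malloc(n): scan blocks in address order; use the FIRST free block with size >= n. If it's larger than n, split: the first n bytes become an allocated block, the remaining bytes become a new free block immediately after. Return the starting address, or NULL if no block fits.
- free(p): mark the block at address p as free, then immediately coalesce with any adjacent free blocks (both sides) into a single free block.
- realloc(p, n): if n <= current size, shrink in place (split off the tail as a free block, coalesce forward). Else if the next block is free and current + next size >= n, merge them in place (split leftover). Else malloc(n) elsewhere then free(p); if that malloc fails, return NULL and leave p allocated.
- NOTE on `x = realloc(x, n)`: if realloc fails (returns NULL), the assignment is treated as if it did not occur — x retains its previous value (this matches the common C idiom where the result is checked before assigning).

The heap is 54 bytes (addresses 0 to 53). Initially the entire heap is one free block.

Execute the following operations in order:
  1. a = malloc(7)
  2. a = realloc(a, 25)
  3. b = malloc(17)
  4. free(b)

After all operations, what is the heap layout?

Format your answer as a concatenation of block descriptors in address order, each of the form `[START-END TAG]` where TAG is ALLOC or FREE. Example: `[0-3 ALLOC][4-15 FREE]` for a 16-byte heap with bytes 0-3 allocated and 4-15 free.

Op 1: a = malloc(7) -> a = 0; heap: [0-6 ALLOC][7-53 FREE]
Op 2: a = realloc(a, 25) -> a = 0; heap: [0-24 ALLOC][25-53 FREE]
Op 3: b = malloc(17) -> b = 25; heap: [0-24 ALLOC][25-41 ALLOC][42-53 FREE]
Op 4: free(b) -> (freed b); heap: [0-24 ALLOC][25-53 FREE]

Answer: [0-24 ALLOC][25-53 FREE]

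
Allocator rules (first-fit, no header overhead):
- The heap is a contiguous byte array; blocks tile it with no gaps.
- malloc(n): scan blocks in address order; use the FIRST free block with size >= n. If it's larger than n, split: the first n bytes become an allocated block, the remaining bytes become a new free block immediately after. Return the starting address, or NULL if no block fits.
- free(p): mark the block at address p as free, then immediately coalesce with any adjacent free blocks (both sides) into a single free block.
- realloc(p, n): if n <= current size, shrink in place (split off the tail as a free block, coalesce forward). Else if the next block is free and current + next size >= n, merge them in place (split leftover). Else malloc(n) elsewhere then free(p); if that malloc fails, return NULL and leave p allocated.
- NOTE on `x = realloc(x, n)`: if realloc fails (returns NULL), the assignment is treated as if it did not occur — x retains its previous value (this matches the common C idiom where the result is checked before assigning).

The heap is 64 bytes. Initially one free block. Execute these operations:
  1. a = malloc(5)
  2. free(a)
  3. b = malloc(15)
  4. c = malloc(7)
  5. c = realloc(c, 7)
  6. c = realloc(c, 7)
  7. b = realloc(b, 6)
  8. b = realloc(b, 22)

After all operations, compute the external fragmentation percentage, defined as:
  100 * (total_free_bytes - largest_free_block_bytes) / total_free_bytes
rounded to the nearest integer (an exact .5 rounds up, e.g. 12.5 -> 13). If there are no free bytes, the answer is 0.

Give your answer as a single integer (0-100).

Op 1: a = malloc(5) -> a = 0; heap: [0-4 ALLOC][5-63 FREE]
Op 2: free(a) -> (freed a); heap: [0-63 FREE]
Op 3: b = malloc(15) -> b = 0; heap: [0-14 ALLOC][15-63 FREE]
Op 4: c = malloc(7) -> c = 15; heap: [0-14 ALLOC][15-21 ALLOC][22-63 FREE]
Op 5: c = realloc(c, 7) -> c = 15; heap: [0-14 ALLOC][15-21 ALLOC][22-63 FREE]
Op 6: c = realloc(c, 7) -> c = 15; heap: [0-14 ALLOC][15-21 ALLOC][22-63 FREE]
Op 7: b = realloc(b, 6) -> b = 0; heap: [0-5 ALLOC][6-14 FREE][15-21 ALLOC][22-63 FREE]
Op 8: b = realloc(b, 22) -> b = 22; heap: [0-14 FREE][15-21 ALLOC][22-43 ALLOC][44-63 FREE]
Free blocks: [15 20] total_free=35 largest=20 -> 100*(35-20)/35 = 1500/35 ≈ 42.857 -> rounds to 43

Answer: 43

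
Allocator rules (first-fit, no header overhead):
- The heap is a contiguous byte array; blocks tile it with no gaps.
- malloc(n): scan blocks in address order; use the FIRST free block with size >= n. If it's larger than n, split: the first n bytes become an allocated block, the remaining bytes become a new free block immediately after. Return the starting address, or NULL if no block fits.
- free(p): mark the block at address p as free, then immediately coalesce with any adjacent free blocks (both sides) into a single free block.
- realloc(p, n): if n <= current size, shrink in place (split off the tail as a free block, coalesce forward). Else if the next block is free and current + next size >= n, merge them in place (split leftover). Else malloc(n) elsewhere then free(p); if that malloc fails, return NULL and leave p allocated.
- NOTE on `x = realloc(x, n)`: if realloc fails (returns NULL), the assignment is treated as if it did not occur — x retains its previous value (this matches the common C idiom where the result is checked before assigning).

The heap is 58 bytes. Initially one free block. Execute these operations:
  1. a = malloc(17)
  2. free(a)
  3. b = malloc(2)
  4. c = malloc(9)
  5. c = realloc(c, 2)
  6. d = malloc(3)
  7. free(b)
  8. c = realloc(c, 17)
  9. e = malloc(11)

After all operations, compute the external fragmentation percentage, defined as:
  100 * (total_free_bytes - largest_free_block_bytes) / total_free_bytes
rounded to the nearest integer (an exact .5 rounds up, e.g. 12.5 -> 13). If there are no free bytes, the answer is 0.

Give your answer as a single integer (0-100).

Answer: 15

Derivation:
Op 1: a = malloc(17) -> a = 0; heap: [0-16 ALLOC][17-57 FREE]
Op 2: free(a) -> (freed a); heap: [0-57 FREE]
Op 3: b = malloc(2) -> b = 0; heap: [0-1 ALLOC][2-57 FREE]
Op 4: c = malloc(9) -> c = 2; heap: [0-1 ALLOC][2-10 ALLOC][11-57 FREE]
Op 5: c = realloc(c, 2) -> c = 2; heap: [0-1 ALLOC][2-3 ALLOC][4-57 FREE]
Op 6: d = malloc(3) -> d = 4; heap: [0-1 ALLOC][2-3 ALLOC][4-6 ALLOC][7-57 FREE]
Op 7: free(b) -> (freed b); heap: [0-1 FREE][2-3 ALLOC][4-6 ALLOC][7-57 FREE]
Op 8: c = realloc(c, 17) -> c = 7; heap: [0-3 FREE][4-6 ALLOC][7-23 ALLOC][24-57 FREE]
Op 9: e = malloc(11) -> e = 24; heap: [0-3 FREE][4-6 ALLOC][7-23 ALLOC][24-34 ALLOC][35-57 FREE]
Free blocks: [4 23] total_free=27 largest=23 -> 100*(27-23)/27 = 400/27 ≈ 14.815 -> rounds to 15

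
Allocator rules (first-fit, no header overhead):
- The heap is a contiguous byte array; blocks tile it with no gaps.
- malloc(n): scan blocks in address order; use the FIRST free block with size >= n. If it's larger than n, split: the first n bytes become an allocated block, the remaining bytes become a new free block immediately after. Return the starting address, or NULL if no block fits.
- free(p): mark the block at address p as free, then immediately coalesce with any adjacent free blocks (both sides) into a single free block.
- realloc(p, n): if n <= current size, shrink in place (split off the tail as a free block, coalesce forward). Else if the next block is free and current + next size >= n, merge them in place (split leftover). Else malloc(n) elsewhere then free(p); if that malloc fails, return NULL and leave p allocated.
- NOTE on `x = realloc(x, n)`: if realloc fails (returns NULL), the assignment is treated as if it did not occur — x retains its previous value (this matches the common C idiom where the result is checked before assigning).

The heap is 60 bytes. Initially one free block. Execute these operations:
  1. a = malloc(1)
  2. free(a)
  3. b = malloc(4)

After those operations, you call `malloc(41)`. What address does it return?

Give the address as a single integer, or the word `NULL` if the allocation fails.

Answer: 4

Derivation:
Op 1: a = malloc(1) -> a = 0; heap: [0-0 ALLOC][1-59 FREE]
Op 2: free(a) -> (freed a); heap: [0-59 FREE]
Op 3: b = malloc(4) -> b = 0; heap: [0-3 ALLOC][4-59 FREE]
malloc(41): first-fit scan over [0-3 ALLOC][4-59 FREE] -> 4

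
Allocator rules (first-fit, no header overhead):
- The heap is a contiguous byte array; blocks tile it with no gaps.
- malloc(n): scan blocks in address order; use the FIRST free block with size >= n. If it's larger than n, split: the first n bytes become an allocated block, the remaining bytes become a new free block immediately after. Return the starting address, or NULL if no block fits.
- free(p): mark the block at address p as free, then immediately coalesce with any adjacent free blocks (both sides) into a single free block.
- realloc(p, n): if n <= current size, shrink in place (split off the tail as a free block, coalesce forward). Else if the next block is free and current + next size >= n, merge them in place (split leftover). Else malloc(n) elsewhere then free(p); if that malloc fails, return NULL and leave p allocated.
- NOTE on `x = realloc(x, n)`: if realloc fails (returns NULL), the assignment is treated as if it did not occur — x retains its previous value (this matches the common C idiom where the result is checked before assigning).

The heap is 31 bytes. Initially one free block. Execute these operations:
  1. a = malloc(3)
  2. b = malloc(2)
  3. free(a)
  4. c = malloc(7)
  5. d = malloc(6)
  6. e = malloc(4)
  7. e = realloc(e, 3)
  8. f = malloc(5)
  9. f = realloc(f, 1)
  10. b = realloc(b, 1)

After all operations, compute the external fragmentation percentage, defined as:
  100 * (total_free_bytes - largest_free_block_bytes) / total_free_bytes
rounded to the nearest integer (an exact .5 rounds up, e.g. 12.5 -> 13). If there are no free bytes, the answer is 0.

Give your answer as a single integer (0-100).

Op 1: a = malloc(3) -> a = 0; heap: [0-2 ALLOC][3-30 FREE]
Op 2: b = malloc(2) -> b = 3; heap: [0-2 ALLOC][3-4 ALLOC][5-30 FREE]
Op 3: free(a) -> (freed a); heap: [0-2 FREE][3-4 ALLOC][5-30 FREE]
Op 4: c = malloc(7) -> c = 5; heap: [0-2 FREE][3-4 ALLOC][5-11 ALLOC][12-30 FREE]
Op 5: d = malloc(6) -> d = 12; heap: [0-2 FREE][3-4 ALLOC][5-11 ALLOC][12-17 ALLOC][18-30 FREE]
Op 6: e = malloc(4) -> e = 18; heap: [0-2 FREE][3-4 ALLOC][5-11 ALLOC][12-17 ALLOC][18-21 ALLOC][22-30 FREE]
Op 7: e = realloc(e, 3) -> e = 18; heap: [0-2 FREE][3-4 ALLOC][5-11 ALLOC][12-17 ALLOC][18-20 ALLOC][21-30 FREE]
Op 8: f = malloc(5) -> f = 21; heap: [0-2 FREE][3-4 ALLOC][5-11 ALLOC][12-17 ALLOC][18-20 ALLOC][21-25 ALLOC][26-30 FREE]
Op 9: f = realloc(f, 1) -> f = 21; heap: [0-2 FREE][3-4 ALLOC][5-11 ALLOC][12-17 ALLOC][18-20 ALLOC][21-21 ALLOC][22-30 FREE]
Op 10: b = realloc(b, 1) -> b = 3; heap: [0-2 FREE][3-3 ALLOC][4-4 FREE][5-11 ALLOC][12-17 ALLOC][18-20 ALLOC][21-21 ALLOC][22-30 FREE]
Free blocks: [3 1 9] total_free=13 largest=9 -> 100*(13-9)/13 = 400/13 ≈ 30.769 -> rounds to 31

Answer: 31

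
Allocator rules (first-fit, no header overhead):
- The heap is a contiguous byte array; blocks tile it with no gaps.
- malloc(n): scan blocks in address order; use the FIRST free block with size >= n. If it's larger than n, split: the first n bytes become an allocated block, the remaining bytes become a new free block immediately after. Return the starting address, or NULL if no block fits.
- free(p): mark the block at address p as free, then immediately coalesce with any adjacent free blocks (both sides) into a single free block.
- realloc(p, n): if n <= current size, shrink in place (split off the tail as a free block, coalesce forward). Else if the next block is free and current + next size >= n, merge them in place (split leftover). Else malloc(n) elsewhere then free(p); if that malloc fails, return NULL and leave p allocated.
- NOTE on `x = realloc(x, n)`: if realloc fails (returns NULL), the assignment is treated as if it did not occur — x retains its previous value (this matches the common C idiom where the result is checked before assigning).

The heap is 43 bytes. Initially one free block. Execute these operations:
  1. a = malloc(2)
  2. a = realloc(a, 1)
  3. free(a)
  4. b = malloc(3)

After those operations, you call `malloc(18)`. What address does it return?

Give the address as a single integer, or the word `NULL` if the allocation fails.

Answer: 3

Derivation:
Op 1: a = malloc(2) -> a = 0; heap: [0-1 ALLOC][2-42 FREE]
Op 2: a = realloc(a, 1) -> a = 0; heap: [0-0 ALLOC][1-42 FREE]
Op 3: free(a) -> (freed a); heap: [0-42 FREE]
Op 4: b = malloc(3) -> b = 0; heap: [0-2 ALLOC][3-42 FREE]
malloc(18): first-fit scan over [0-2 ALLOC][3-42 FREE] -> 3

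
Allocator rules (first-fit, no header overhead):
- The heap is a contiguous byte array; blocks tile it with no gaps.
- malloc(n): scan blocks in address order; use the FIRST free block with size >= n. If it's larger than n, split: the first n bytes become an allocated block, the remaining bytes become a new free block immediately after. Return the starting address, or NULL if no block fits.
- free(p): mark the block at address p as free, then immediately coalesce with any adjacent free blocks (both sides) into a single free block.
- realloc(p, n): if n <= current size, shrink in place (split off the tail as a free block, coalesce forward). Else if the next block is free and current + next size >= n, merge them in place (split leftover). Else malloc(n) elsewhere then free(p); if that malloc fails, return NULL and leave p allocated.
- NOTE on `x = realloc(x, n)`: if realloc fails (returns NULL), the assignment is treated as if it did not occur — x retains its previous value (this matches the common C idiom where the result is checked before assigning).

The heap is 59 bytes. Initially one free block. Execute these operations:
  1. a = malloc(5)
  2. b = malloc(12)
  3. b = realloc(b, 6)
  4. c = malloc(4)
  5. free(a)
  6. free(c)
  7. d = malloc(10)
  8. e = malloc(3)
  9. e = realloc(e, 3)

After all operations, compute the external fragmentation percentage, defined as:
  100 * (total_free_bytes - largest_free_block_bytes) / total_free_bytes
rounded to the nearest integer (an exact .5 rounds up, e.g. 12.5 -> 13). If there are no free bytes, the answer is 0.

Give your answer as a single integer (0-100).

Op 1: a = malloc(5) -> a = 0; heap: [0-4 ALLOC][5-58 FREE]
Op 2: b = malloc(12) -> b = 5; heap: [0-4 ALLOC][5-16 ALLOC][17-58 FREE]
Op 3: b = realloc(b, 6) -> b = 5; heap: [0-4 ALLOC][5-10 ALLOC][11-58 FREE]
Op 4: c = malloc(4) -> c = 11; heap: [0-4 ALLOC][5-10 ALLOC][11-14 ALLOC][15-58 FREE]
Op 5: free(a) -> (freed a); heap: [0-4 FREE][5-10 ALLOC][11-14 ALLOC][15-58 FREE]
Op 6: free(c) -> (freed c); heap: [0-4 FREE][5-10 ALLOC][11-58 FREE]
Op 7: d = malloc(10) -> d = 11; heap: [0-4 FREE][5-10 ALLOC][11-20 ALLOC][21-58 FREE]
Op 8: e = malloc(3) -> e = 0; heap: [0-2 ALLOC][3-4 FREE][5-10 ALLOC][11-20 ALLOC][21-58 FREE]
Op 9: e = realloc(e, 3) -> e = 0; heap: [0-2 ALLOC][3-4 FREE][5-10 ALLOC][11-20 ALLOC][21-58 FREE]
Free blocks: [2 38] total_free=40 largest=38 -> 100*(40-38)/40 = 200/40 = 5

Answer: 5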